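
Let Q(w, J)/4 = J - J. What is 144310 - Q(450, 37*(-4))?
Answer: 144310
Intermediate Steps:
Q(w, J) = 0 (Q(w, J) = 4*(J - J) = 4*0 = 0)
144310 - Q(450, 37*(-4)) = 144310 - 1*0 = 144310 + 0 = 144310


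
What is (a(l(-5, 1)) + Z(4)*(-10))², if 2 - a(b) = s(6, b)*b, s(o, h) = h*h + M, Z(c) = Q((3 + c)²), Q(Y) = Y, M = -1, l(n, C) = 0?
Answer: 238144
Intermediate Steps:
Z(c) = (3 + c)²
s(o, h) = -1 + h² (s(o, h) = h*h - 1 = h² - 1 = -1 + h²)
a(b) = 2 - b*(-1 + b²) (a(b) = 2 - (-1 + b²)*b = 2 - b*(-1 + b²))
(a(l(-5, 1)) + Z(4)*(-10))² = ((2 + 0 - 1*0³) + (3 + 4)²*(-10))² = ((2 + 0 - 1*0) + 7²*(-10))² = ((2 + 0 + 0) + 49*(-10))² = (2 - 490)² = (-488)² = 238144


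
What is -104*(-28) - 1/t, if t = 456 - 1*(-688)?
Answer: 3331327/1144 ≈ 2912.0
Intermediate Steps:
t = 1144 (t = 456 + 688 = 1144)
-104*(-28) - 1/t = -104*(-28) - 1/1144 = 2912 - 1*1/1144 = 2912 - 1/1144 = 3331327/1144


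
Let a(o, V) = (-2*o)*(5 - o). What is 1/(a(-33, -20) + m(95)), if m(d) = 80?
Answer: 1/2588 ≈ 0.00038640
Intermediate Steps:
a(o, V) = -2*o*(5 - o)
1/(a(-33, -20) + m(95)) = 1/(2*(-33)*(-5 - 33) + 80) = 1/(2*(-33)*(-38) + 80) = 1/(2508 + 80) = 1/2588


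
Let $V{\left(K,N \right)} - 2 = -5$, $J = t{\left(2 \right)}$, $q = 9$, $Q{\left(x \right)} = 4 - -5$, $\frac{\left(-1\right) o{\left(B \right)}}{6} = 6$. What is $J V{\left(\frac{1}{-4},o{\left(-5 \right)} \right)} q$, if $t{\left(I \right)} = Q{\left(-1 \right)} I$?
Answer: $-486$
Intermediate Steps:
$o{\left(B \right)} = -36$ ($o{\left(B \right)} = \left(-6\right) 6 = -36$)
$Q{\left(x \right)} = 9$ ($Q{\left(x \right)} = 4 + 5 = 9$)
$t{\left(I \right)} = 9 I$
$J = 18$ ($J = 9 \cdot 2 = 18$)
$V{\left(K,N \right)} = -3$ ($V{\left(K,N \right)} = 2 - 5 = -3$)
$J V{\left(\frac{1}{-4},o{\left(-5 \right)} \right)} q = 18 \left(-3\right) 9 = \left(-54\right) 9 = -486$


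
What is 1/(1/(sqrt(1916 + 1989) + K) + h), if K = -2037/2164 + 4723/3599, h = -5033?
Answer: -1192095024248062906291/5999814370239452123344199 - 60656619991696*sqrt(3905)/5999814370239452123344199 ≈ -0.00019869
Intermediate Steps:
K = 2889409/7788236 (K = -2037*1/2164 + 4723*(1/3599) = -2037/2164 + 4723/3599 = 2889409/7788236 ≈ 0.37100)
1/(1/(sqrt(1916 + 1989) + K) + h) = 1/(1/(sqrt(1916 + 1989) + 2889409/7788236) - 5033) = 1/(1/(sqrt(3905) + 2889409/7788236) - 5033) = 1/(1/(2889409/7788236 + sqrt(3905)) - 5033) = 1/(-5033 + 1/(2889409/7788236 + sqrt(3905)))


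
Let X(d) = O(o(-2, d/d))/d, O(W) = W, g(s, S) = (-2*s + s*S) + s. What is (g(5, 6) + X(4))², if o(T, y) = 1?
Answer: 10201/16 ≈ 637.56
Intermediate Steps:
g(s, S) = -s + S*s (g(s, S) = (-2*s + S*s) + s = -s + S*s)
X(d) = 1/d
(g(5, 6) + X(4))² = (5*(-1 + 6) + 1/4)² = (5*5 + ¼)² = (25 + ¼)² = (101/4)² = 10201/16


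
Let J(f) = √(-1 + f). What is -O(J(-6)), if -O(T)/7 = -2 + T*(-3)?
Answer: -14 - 21*I*√7 ≈ -14.0 - 55.561*I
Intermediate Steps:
O(T) = 14 + 21*T (O(T) = -7*(-2 + T*(-3)) = -7*(-2 - 3*T) = 14 + 21*T)
-O(J(-6)) = -(14 + 21*√(-1 - 6)) = -(14 + 21*√(-7)) = -(14 + 21*(I*√7)) = -(14 + 21*I*√7) = -14 - 21*I*√7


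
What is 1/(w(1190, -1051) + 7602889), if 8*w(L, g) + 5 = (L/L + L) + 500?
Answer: 4/30412399 ≈ 1.3153e-7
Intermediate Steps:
w(L, g) = 62 + L/8 (w(L, g) = -5/8 + ((L/L + L) + 500)/8 = -5/8 + ((1 + L) + 500)/8 = -5/8 + (501 + L)/8 = -5/8 + (501/8 + L/8) = 62 + L/8)
1/(w(1190, -1051) + 7602889) = 1/((62 + (⅛)*1190) + 7602889) = 1/((62 + 595/4) + 7602889) = 1/(843/4 + 7602889) = 1/(30412399/4) = 4/30412399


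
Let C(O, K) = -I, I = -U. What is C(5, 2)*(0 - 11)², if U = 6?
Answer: 726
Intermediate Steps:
I = -6 (I = -1*6 = -6)
C(O, K) = 6 (C(O, K) = -1*(-6) = 6)
C(5, 2)*(0 - 11)² = 6*(0 - 11)² = 6*(-11)² = 6*121 = 726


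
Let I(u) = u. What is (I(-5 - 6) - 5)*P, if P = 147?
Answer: -2352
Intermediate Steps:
(I(-5 - 6) - 5)*P = ((-5 - 6) - 5)*147 = (-11 - 5)*147 = -16*147 = -2352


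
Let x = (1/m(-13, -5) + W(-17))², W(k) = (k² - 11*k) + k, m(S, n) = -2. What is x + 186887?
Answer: 1588437/4 ≈ 3.9711e+5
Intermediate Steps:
W(k) = k² - 10*k
x = 840889/4 (x = (1/(-2) - 17*(-10 - 17))² = (-½ - 17*(-27))² = (-½ + 459)² = (917/2)² = 840889/4 ≈ 2.1022e+5)
x + 186887 = 840889/4 + 186887 = 1588437/4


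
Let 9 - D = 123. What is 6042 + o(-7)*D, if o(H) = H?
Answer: 6840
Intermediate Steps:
D = -114 (D = 9 - 1*123 = 9 - 123 = -114)
6042 + o(-7)*D = 6042 - 7*(-114) = 6042 + 798 = 6840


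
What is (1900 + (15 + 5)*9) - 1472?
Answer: 608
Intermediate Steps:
(1900 + (15 + 5)*9) - 1472 = (1900 + 20*9) - 1472 = (1900 + 180) - 1472 = 2080 - 1472 = 608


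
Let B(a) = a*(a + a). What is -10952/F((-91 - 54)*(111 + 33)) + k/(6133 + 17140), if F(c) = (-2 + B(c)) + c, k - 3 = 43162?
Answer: 18818256847287/10146189217807 ≈ 1.8547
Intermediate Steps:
k = 43165 (k = 3 + 43162 = 43165)
B(a) = 2*a**2 (B(a) = a*(2*a) = 2*a**2)
F(c) = -2 + c + 2*c**2 (F(c) = (-2 + 2*c**2) + c = -2 + c + 2*c**2)
-10952/F((-91 - 54)*(111 + 33)) + k/(6133 + 17140) = -10952/(-2 + (-91 - 54)*(111 + 33) + 2*((-91 - 54)*(111 + 33))**2) + 43165/(6133 + 17140) = -10952/(-2 - 145*144 + 2*(-145*144)**2) + 43165/23273 = -10952/(-2 - 20880 + 2*(-20880)**2) + 43165*(1/23273) = -10952/(-2 - 20880 + 2*435974400) + 43165/23273 = -10952/(-2 - 20880 + 871948800) + 43165/23273 = -10952/871927918 + 43165/23273 = -10952*1/871927918 + 43165/23273 = -5476/435963959 + 43165/23273 = 18818256847287/10146189217807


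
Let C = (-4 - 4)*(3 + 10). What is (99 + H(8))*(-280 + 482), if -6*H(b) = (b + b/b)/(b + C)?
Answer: 640037/32 ≈ 20001.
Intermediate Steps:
C = -104 (C = -8*13 = -104)
H(b) = -(1 + b)/(6*(-104 + b)) (H(b) = -(b + b/b)/(6*(b - 104)) = -(b + 1)/(6*(-104 + b)) = -(1 + b)/(6*(-104 + b)))
(99 + H(8))*(-280 + 482) = (99 + (-1 - 1*8)/(6*(-104 + 8)))*(-280 + 482) = (99 + (1/6)*(-1 - 8)/(-96))*202 = (99 + (1/6)*(-1/96)*(-9))*202 = (99 + 1/64)*202 = (6337/64)*202 = 640037/32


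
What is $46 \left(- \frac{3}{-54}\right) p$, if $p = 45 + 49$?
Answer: $\frac{2162}{9} \approx 240.22$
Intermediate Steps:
$p = 94$
$46 \left(- \frac{3}{-54}\right) p = 46 \left(- \frac{3}{-54}\right) 94 = 46 \left(\left(-3\right) \left(- \frac{1}{54}\right)\right) 94 = 46 \cdot \frac{1}{18} \cdot 94 = \frac{23}{9} \cdot 94 = \frac{2162}{9}$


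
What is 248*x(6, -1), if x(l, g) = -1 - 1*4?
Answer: -1240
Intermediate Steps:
x(l, g) = -5 (x(l, g) = -1 - 4 = -5)
248*x(6, -1) = 248*(-5) = -1240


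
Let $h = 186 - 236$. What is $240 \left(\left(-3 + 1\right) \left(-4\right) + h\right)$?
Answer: $-10080$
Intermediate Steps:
$h = -50$ ($h = 186 - 236 = -50$)
$240 \left(\left(-3 + 1\right) \left(-4\right) + h\right) = 240 \left(\left(-3 + 1\right) \left(-4\right) - 50\right) = 240 \left(\left(-2\right) \left(-4\right) - 50\right) = 240 \left(8 - 50\right) = 240 \left(-42\right) = -10080$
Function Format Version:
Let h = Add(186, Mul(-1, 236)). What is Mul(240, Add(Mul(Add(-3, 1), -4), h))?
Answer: -10080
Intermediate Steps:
h = -50 (h = Add(186, -236) = -50)
Mul(240, Add(Mul(Add(-3, 1), -4), h)) = Mul(240, Add(Mul(Add(-3, 1), -4), -50)) = Mul(240, Add(Mul(-2, -4), -50)) = Mul(240, Add(8, -50)) = Mul(240, -42) = -10080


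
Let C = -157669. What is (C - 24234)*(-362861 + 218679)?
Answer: 26227138346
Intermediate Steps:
(C - 24234)*(-362861 + 218679) = (-157669 - 24234)*(-362861 + 218679) = -181903*(-144182) = 26227138346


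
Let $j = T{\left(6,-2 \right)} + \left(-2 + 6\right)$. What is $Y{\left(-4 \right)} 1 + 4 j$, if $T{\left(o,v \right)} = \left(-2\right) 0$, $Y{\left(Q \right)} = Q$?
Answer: $12$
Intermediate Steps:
$T{\left(o,v \right)} = 0$
$j = 4$ ($j = 0 + \left(-2 + 6\right) = 0 + 4 = 4$)
$Y{\left(-4 \right)} 1 + 4 j = \left(-4\right) 1 + 4 \cdot 4 = -4 + 16 = 12$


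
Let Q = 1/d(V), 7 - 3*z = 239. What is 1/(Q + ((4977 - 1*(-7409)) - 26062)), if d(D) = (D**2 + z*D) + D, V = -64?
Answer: -26944/368486141 ≈ -7.3121e-5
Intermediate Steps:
z = -232/3 (z = 7/3 - 1/3*239 = 7/3 - 239/3 = -232/3 ≈ -77.333)
d(D) = D**2 - 229*D/3 (d(D) = (D**2 - 232*D/3) + D = D**2 - 229*D/3)
Q = 3/26944 (Q = 1/((1/3)*(-64)*(-229 + 3*(-64))) = 1/((1/3)*(-64)*(-229 - 192)) = 1/((1/3)*(-64)*(-421)) = 1/(26944/3) = 3/26944 ≈ 0.00011134)
1/(Q + ((4977 - 1*(-7409)) - 26062)) = 1/(3/26944 + ((4977 - 1*(-7409)) - 26062)) = 1/(3/26944 + ((4977 + 7409) - 26062)) = 1/(3/26944 + (12386 - 26062)) = 1/(3/26944 - 13676) = 1/(-368486141/26944) = -26944/368486141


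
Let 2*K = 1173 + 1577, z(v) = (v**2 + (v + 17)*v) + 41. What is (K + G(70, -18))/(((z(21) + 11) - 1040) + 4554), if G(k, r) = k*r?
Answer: 23/961 ≈ 0.023933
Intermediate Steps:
z(v) = 41 + v**2 + v*(17 + v) (z(v) = (v**2 + (17 + v)*v) + 41 = (v**2 + v*(17 + v)) + 41 = 41 + v**2 + v*(17 + v))
K = 1375 (K = (1173 + 1577)/2 = (1/2)*2750 = 1375)
(K + G(70, -18))/(((z(21) + 11) - 1040) + 4554) = (1375 + 70*(-18))/((((41 + 2*21**2 + 17*21) + 11) - 1040) + 4554) = (1375 - 1260)/((((41 + 2*441 + 357) + 11) - 1040) + 4554) = 115/((((41 + 882 + 357) + 11) - 1040) + 4554) = 115/(((1280 + 11) - 1040) + 4554) = 115/((1291 - 1040) + 4554) = 115/(251 + 4554) = 115/4805 = 115*(1/4805) = 23/961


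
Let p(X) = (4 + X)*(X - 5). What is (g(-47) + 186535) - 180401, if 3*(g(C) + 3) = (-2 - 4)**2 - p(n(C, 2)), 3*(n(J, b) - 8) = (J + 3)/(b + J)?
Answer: 335121389/54675 ≈ 6129.3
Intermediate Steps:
n(J, b) = 8 + (3 + J)/(3*(J + b)) (n(J, b) = 8 + ((J + 3)/(b + J))/3 = 8 + ((3 + J)/(J + b))/3 = 8 + (3 + J)/(3*(J + b)))
p(X) = (-5 + X)*(4 + X) (p(X) = (4 + X)*(-5 + X) = (-5 + X)*(4 + X))
g(C) = 47/3 - (17 + 25*C/3)**2/(3*(2 + C)**2) + (17 + 25*C/3)/(3*(2 + C)) (g(C) = -3 + ((-2 - 4)**2 - (-20 + ((1 + 8*2 + 25*C/3)/(C + 2))**2 - (1 + 8*2 + 25*C/3)/(C + 2)))/3 = -3 + ((-6)**2 - (-20 + ((1 + 16 + 25*C/3)/(2 + C))**2 - (1 + 16 + 25*C/3)/(2 + C)))/3 = -3 + (36 - (-20 + ((17 + 25*C/3)/(2 + C))**2 - (17 + 25*C/3)/(2 + C)))/3 = -3 + (36 - (-20 + (17 + 25*C/3)**2/(2 + C)**2 - (17 + 25*C/3)/(2 + C)))/3 = -3 + (36 + (20 + (17 + 25*C/3)/(2 + C) - (17 + 25*C/3)**2/(2 + C)**2))/3 = -3 + (56 + (17 + 25*C/3)/(2 + C) - (17 + 25*C/3)**2/(2 + C)**2)/3 = -3 + (56/3 - (17 + 25*C/3)**2/(3*(2 + C)**2) + (17 + 25*C/3)/(3*(2 + C))) = 47/3 - (17 + 25*C/3)**2/(3*(2 + C)**2) + (17 + 25*C/3)/(3*(2 + C)))
(g(-47) + 186535) - 180401 = ((-603 - 555*(-47) - 127*(-47)**2)/(27*(4 + (-47)**2 + 4*(-47))) + 186535) - 180401 = ((-603 + 26085 - 127*2209)/(27*(4 + 2209 - 188)) + 186535) - 180401 = ((1/27)*(-603 + 26085 - 280543)/2025 + 186535) - 180401 = ((1/27)*(1/2025)*(-255061) + 186535) - 180401 = (-255061/54675 + 186535) - 180401 = 10198546064/54675 - 180401 = 335121389/54675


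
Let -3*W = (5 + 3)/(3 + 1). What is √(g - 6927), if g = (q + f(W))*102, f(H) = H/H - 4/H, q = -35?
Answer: 3*I*√1087 ≈ 98.909*I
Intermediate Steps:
W = -⅔ (W = -(5 + 3)/(3*(3 + 1)) = -8/(3*4) = -⅓*2 = -⅔ ≈ -0.66667)
f(H) = 1 - 4/H
g = -2856 (g = (-35 + (-4 - ⅔)/(-⅔))*102 = (-35 - 3/2*(-14/3))*102 = (-35 + 7)*102 = -28*102 = -2856)
√(g - 6927) = √(-2856 - 6927) = √(-9783) = 3*I*√1087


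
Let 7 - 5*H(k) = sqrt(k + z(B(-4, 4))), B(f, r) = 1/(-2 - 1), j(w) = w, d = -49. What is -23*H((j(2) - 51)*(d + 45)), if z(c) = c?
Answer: -161/5 + 23*sqrt(1761)/15 ≈ 32.145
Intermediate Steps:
B(f, r) = -1/3 (B(f, r) = 1/(-3) = -1/3)
H(k) = 7/5 - sqrt(-1/3 + k)/5 (H(k) = 7/5 - sqrt(k - 1/3)/5 = 7/5 - sqrt(-1/3 + k)/5)
-23*H((j(2) - 51)*(d + 45)) = -23*(7/5 - sqrt(-3 + 9*((2 - 51)*(-49 + 45)))/15) = -23*(7/5 - sqrt(-3 + 9*(-49*(-4)))/15) = -23*(7/5 - sqrt(-3 + 9*196)/15) = -23*(7/5 - sqrt(-3 + 1764)/15) = -23*(7/5 - sqrt(1761)/15) = -161/5 + 23*sqrt(1761)/15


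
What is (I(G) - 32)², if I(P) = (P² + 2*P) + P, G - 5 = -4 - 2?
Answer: 1156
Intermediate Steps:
G = -1 (G = 5 + (-4 - 2) = 5 - 6 = -1)
I(P) = P² + 3*P
(I(G) - 32)² = (-(3 - 1) - 32)² = (-1*2 - 32)² = (-2 - 32)² = (-34)² = 1156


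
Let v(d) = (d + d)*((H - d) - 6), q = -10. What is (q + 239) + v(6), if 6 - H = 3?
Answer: 121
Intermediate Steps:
H = 3 (H = 6 - 1*3 = 6 - 3 = 3)
v(d) = 2*d*(-3 - d) (v(d) = (d + d)*((3 - d) - 6) = (2*d)*(-3 - d) = 2*d*(-3 - d))
(q + 239) + v(6) = (-10 + 239) - 2*6*(3 + 6) = 229 - 2*6*9 = 229 - 108 = 121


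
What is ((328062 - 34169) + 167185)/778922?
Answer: 230539/389461 ≈ 0.59194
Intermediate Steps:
((328062 - 34169) + 167185)/778922 = (293893 + 167185)*(1/778922) = 461078*(1/778922) = 230539/389461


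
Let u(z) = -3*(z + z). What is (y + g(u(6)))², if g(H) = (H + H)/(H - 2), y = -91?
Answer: 2866249/361 ≈ 7939.8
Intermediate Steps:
u(z) = -6*z
g(H) = 2*H/(-2 + H) (g(H) = (2*H)/(-2 + H) = 2*H/(-2 + H))
(y + g(u(6)))² = (-91 + 2*(-6*6)/(-2 - 6*6))² = (-91 + 2*(-36)/(-2 - 36))² = (-91 + 2*(-36)/(-38))² = (-91 + 2*(-36)*(-1/38))² = (-91 + 36/19)² = (-1693/19)² = 2866249/361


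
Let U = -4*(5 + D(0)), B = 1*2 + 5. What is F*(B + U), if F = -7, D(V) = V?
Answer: 91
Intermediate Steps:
B = 7 (B = 2 + 5 = 7)
U = -20 (U = -4*(5 + 0) = -4*5 = -20)
F*(B + U) = -7*(7 - 20) = -7*(-13) = 91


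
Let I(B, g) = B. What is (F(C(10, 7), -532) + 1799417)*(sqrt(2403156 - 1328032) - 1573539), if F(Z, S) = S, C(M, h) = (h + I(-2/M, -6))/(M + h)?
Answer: -2830615704015 + 3597770*sqrt(268781) ≈ -2.8288e+12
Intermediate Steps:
C(M, h) = (h - 2/M)/(M + h)
(F(C(10, 7), -532) + 1799417)*(sqrt(2403156 - 1328032) - 1573539) = (-532 + 1799417)*(sqrt(2403156 - 1328032) - 1573539) = 1798885*(sqrt(1075124) - 1573539) = 1798885*(2*sqrt(268781) - 1573539) = 1798885*(-1573539 + 2*sqrt(268781)) = -2830615704015 + 3597770*sqrt(268781)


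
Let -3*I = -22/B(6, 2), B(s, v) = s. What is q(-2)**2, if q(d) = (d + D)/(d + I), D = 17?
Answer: 18225/49 ≈ 371.94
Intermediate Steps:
I = 11/9 (I = -(-22)/(3*6) = -1/3*(-11/3) = 11/9 ≈ 1.2222)
q(d) = (17 + d)/(11/9 + d) (q(d) = (d + 17)/(d + 11/9) = (17 + d)/(11/9 + d))
q(-2)**2 = (9*(17 - 2)/(11 + 9*(-2)))**2 = (9*15/(11 - 18))**2 = (9*15/(-7))**2 = (9*(-1/7)*15)**2 = (-135/7)**2 = 18225/49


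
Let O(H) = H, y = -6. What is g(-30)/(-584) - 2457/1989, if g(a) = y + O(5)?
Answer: -12247/9928 ≈ -1.2336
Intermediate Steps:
g(a) = -1 (g(a) = -6 + 5 = -1)
g(-30)/(-584) - 2457/1989 = -1/(-584) - 2457/1989 = -1*(-1/584) - 2457*1/1989 = 1/584 - 21/17 = -12247/9928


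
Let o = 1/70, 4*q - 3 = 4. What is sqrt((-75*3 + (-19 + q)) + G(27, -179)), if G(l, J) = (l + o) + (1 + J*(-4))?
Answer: sqrt(2458645)/70 ≈ 22.400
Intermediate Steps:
q = 7/4 (q = 3/4 + (1/4)*4 = 3/4 + 1 = 7/4 ≈ 1.7500)
o = 1/70 ≈ 0.014286
G(l, J) = 71/70 + l - 4*J (G(l, J) = (l + 1/70) + (1 + J*(-4)) = (1/70 + l) + (1 - 4*J) = 71/70 + l - 4*J)
sqrt((-75*3 + (-19 + q)) + G(27, -179)) = sqrt((-75*3 + (-19 + 7/4)) + (71/70 + 27 - 4*(-179))) = sqrt((-225 - 69/4) + (71/70 + 27 + 716)) = sqrt(-969/4 + 52081/70) = sqrt(70247/140) = sqrt(2458645)/70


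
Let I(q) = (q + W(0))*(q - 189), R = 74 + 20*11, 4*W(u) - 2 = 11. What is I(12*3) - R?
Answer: -25197/4 ≈ -6299.3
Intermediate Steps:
W(u) = 13/4 (W(u) = 1/2 + (1/4)*11 = 1/2 + 11/4 = 13/4)
R = 294 (R = 74 + 220 = 294)
I(q) = (-189 + q)*(13/4 + q) (I(q) = (q + 13/4)*(q - 189) = (13/4 + q)*(-189 + q) = (-189 + q)*(13/4 + q))
I(12*3) - R = (-2457/4 + (12*3)**2 - 2229*3) - 1*294 = (-2457/4 + 36**2 - 743/4*36) - 294 = (-2457/4 + 1296 - 6687) - 294 = -24021/4 - 294 = -25197/4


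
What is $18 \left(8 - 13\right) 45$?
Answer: $-4050$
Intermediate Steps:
$18 \left(8 - 13\right) 45 = 18 \left(-5\right) 45 = \left(-90\right) 45 = -4050$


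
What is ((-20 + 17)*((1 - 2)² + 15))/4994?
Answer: -24/2497 ≈ -0.0096115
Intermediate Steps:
((-20 + 17)*((1 - 2)² + 15))/4994 = -3*((-1)² + 15)*(1/4994) = -3*(1 + 15)*(1/4994) = -3*16*(1/4994) = -48*1/4994 = -24/2497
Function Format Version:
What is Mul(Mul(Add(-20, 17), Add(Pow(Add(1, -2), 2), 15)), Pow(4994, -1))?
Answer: Rational(-24, 2497) ≈ -0.0096115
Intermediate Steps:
Mul(Mul(Add(-20, 17), Add(Pow(Add(1, -2), 2), 15)), Pow(4994, -1)) = Mul(Mul(-3, Add(Pow(-1, 2), 15)), Rational(1, 4994)) = Mul(Mul(-3, Add(1, 15)), Rational(1, 4994)) = Mul(Mul(-3, 16), Rational(1, 4994)) = Mul(-48, Rational(1, 4994)) = Rational(-24, 2497)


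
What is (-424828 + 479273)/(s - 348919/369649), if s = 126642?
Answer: 20125539805/46812739739 ≈ 0.42992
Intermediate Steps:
(-424828 + 479273)/(s - 348919/369649) = (-424828 + 479273)/(126642 - 348919/369649) = 54445/(126642 - 348919*1/369649) = 54445/(126642 - 348919/369649) = 54445/(46812739739/369649) = 54445*(369649/46812739739) = 20125539805/46812739739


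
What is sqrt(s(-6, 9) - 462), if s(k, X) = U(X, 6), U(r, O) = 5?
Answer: I*sqrt(457) ≈ 21.378*I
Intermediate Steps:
s(k, X) = 5
sqrt(s(-6, 9) - 462) = sqrt(5 - 462) = sqrt(-457) = I*sqrt(457)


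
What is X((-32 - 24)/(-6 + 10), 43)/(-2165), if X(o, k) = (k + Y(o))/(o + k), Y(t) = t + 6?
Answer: -7/12557 ≈ -0.00055746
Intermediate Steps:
Y(t) = 6 + t
X(o, k) = (6 + k + o)/(k + o) (X(o, k) = (k + (6 + o))/(o + k) = (6 + k + o)/(k + o))
X((-32 - 24)/(-6 + 10), 43)/(-2165) = ((6 + 43 + (-32 - 24)/(-6 + 10))/(43 + (-32 - 24)/(-6 + 10)))/(-2165) = ((6 + 43 - 56/4)/(43 - 56/4))*(-1/2165) = ((6 + 43 - 56*¼)/(43 - 56*¼))*(-1/2165) = ((6 + 43 - 14)/(43 - 14))*(-1/2165) = (35/29)*(-1/2165) = -7/12557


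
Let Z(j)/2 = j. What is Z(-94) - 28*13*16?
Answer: -6012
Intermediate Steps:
Z(j) = 2*j
Z(-94) - 28*13*16 = 2*(-94) - 28*13*16 = -188 - 364*16 = -188 - 5824 = -6012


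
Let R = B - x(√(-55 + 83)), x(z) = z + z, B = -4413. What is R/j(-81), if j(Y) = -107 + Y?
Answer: 4413/188 + √7/47 ≈ 23.530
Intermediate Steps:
x(z) = 2*z
R = -4413 - 4*√7 (R = -4413 - 2*√(-55 + 83) = -4413 - 2*√28 = -4413 - 2*2*√7 = -4413 - 4*√7 ≈ -4423.6)
R/j(-81) = (-4413 - 4*√7)/(-107 - 81) = (-4413 - 4*√7)/(-188) = (-4413 - 4*√7)*(-1/188) = 4413/188 + √7/47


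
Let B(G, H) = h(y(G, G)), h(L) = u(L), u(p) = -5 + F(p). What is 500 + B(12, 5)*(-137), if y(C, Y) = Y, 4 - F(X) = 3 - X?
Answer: -596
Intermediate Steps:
F(X) = 1 + X (F(X) = 4 - (3 - X) = 4 + (-3 + X) = 1 + X)
u(p) = -4 + p (u(p) = -5 + (1 + p) = -4 + p)
h(L) = -4 + L
B(G, H) = -4 + G
500 + B(12, 5)*(-137) = 500 + (-4 + 12)*(-137) = 500 + 8*(-137) = 500 - 1096 = -596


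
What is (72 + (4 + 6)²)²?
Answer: 29584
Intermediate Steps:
(72 + (4 + 6)²)² = (72 + 10²)² = (72 + 100)² = 172² = 29584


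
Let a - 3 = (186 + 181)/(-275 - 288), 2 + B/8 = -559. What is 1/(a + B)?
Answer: -563/2525422 ≈ -0.00022293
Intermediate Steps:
B = -4488 (B = -16 + 8*(-559) = -16 - 4472 = -4488)
a = 1322/563 (a = 3 + (186 + 181)/(-275 - 288) = 3 + 367/(-563) = 3 + 367*(-1/563) = 3 - 367/563 = 1322/563 ≈ 2.3481)
1/(a + B) = 1/(1322/563 - 4488) = 1/(-2525422/563) = -563/2525422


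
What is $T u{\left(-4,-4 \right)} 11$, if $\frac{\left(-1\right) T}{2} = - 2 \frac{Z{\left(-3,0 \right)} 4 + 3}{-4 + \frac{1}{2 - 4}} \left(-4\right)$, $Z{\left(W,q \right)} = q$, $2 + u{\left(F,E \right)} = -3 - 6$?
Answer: $- \frac{3872}{3} \approx -1290.7$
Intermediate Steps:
$u{\left(F,E \right)} = -11$ ($u{\left(F,E \right)} = -2 - 9 = -11$)
$T = \frac{32}{3}$ ($T = - 2 - 2 \frac{0 \cdot 4 + 3}{-4 + \frac{1}{2 - 4}} \left(-4\right) = - 2 - 2 \frac{0 + 3}{-4 + \frac{1}{-2}} \left(-4\right) = - 2 - 2 \frac{3}{-4 - \frac{1}{2}} \left(-4\right) = - 2 - 2 \frac{3}{- \frac{9}{2}} \left(-4\right) = - 2 - 2 \cdot 3 \left(- \frac{2}{9}\right) \left(-4\right) = - 2 \left(-2\right) \left(- \frac{2}{3}\right) \left(-4\right) = - 2 \cdot \frac{4}{3} \left(-4\right) = \left(-2\right) \left(- \frac{16}{3}\right) = \frac{32}{3} \approx 10.667$)
$T u{\left(-4,-4 \right)} 11 = \frac{32 \left(\left(-11\right) 11\right)}{3} = \frac{32}{3} \left(-121\right) = - \frac{3872}{3}$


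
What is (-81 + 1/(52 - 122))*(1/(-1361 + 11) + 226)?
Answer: -1730216429/94500 ≈ -18309.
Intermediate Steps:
(-81 + 1/(52 - 122))*(1/(-1361 + 11) + 226) = (-81 + 1/(-70))*(1/(-1350) + 226) = (-81 - 1/70)*(-1/1350 + 226) = -5671/70*305099/1350 = -1730216429/94500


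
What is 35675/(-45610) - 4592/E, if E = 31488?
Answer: -203167/218928 ≈ -0.92801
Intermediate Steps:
35675/(-45610) - 4592/E = 35675/(-45610) - 4592/31488 = 35675*(-1/45610) - 4592*1/31488 = -7135/9122 - 7/48 = -203167/218928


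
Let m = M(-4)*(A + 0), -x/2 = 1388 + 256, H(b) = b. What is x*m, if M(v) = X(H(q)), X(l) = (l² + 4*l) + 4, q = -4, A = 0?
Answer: 0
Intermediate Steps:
X(l) = 4 + l² + 4*l
x = -3288 (x = -2*(1388 + 256) = -2*1644 = -3288)
M(v) = 4 (M(v) = 4 + (-4)² + 4*(-4) = 4 + 16 - 16 = 4)
m = 0 (m = 4*(0 + 0) = 4*0 = 0)
x*m = -3288*0 = 0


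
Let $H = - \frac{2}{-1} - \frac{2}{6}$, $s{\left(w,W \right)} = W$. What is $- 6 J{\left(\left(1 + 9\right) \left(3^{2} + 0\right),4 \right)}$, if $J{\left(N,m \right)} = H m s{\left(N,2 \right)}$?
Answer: $-80$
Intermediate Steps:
$H = \frac{5}{3}$ ($H = \left(-2\right) \left(-1\right) - \frac{1}{3} = 2 - \frac{1}{3} = \frac{5}{3} \approx 1.6667$)
$J{\left(N,m \right)} = \frac{10 m}{3}$ ($J{\left(N,m \right)} = \frac{5 m}{3} \cdot 2 = \frac{10 m}{3}$)
$- 6 J{\left(\left(1 + 9\right) \left(3^{2} + 0\right),4 \right)} = - 6 \cdot \frac{10}{3} \cdot 4 = \left(-6\right) \frac{40}{3} = -80$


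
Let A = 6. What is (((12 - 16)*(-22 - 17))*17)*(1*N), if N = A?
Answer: 15912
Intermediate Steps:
N = 6
(((12 - 16)*(-22 - 17))*17)*(1*N) = (((12 - 16)*(-22 - 17))*17)*(1*6) = (-4*(-39)*17)*6 = (156*17)*6 = 2652*6 = 15912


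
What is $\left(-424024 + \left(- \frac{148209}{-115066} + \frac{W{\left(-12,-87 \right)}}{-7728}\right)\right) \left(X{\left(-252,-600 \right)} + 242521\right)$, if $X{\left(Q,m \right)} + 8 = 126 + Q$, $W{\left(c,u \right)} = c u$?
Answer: $- \frac{544005673512521261}{5293036} \approx -1.0278 \cdot 10^{11}$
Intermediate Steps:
$X{\left(Q,m \right)} = 118 + Q$ ($X{\left(Q,m \right)} = -8 + \left(126 + Q\right) = 118 + Q$)
$\left(-424024 + \left(- \frac{148209}{-115066} + \frac{W{\left(-12,-87 \right)}}{-7728}\right)\right) \left(X{\left(-252,-600 \right)} + 242521\right) = \left(-424024 + \left(- \frac{148209}{-115066} + \frac{\left(-12\right) \left(-87\right)}{-7728}\right)\right) \left(\left(118 - 252\right) + 242521\right) = \left(-424024 + \left(\left(-148209\right) \left(- \frac{1}{115066}\right) + 1044 \left(- \frac{1}{7728}\right)\right)\right) \left(-134 + 242521\right) = \left(-424024 + \left(\frac{148209}{115066} - \frac{87}{644}\right)\right) 242387 = \left(-424024 + \frac{6102561}{5293036}\right) 242387 = \left(- \frac{2244368194303}{5293036}\right) 242387 = - \frac{544005673512521261}{5293036}$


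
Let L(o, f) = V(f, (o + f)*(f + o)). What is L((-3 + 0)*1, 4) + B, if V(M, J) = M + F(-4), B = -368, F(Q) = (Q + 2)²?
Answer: -360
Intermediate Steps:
F(Q) = (2 + Q)²
V(M, J) = 4 + M (V(M, J) = M + (2 - 4)² = M + (-2)² = M + 4 = 4 + M)
L(o, f) = 4 + f
L((-3 + 0)*1, 4) + B = (4 + 4) - 368 = 8 - 368 = -360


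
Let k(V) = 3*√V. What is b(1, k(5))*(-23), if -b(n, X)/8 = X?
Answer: 552*√5 ≈ 1234.3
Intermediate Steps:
b(n, X) = -8*X
b(1, k(5))*(-23) = -24*√5*(-23) = 552*√5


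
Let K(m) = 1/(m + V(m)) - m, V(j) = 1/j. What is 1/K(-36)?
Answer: 1297/46656 ≈ 0.027799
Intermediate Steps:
V(j) = 1/j
K(m) = 1/(m + 1/m) - m
1/K(-36) = 1/(-1*(-36)³/(1 + (-36)²)) = 1/(-1*(-46656)/(1 + 1296)) = 1/(-1*(-46656)/1297) = 1/(-1*(-46656)*1/1297) = 1/(46656/1297) = 1297/46656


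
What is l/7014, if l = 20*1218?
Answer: 580/167 ≈ 3.4731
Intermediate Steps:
l = 24360
l/7014 = 24360/7014 = 24360*(1/7014) = 580/167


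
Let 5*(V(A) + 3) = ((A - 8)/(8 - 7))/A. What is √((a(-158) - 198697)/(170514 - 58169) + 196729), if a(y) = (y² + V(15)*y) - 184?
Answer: 2*√139667384344425510/1685175 ≈ 443.54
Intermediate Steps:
V(A) = -3 + (-8 + A)/(5*A) (V(A) = -3 + (((A - 8)/(8 - 7))/A)/5 = -3 + (((-8 + A)/1)/A)/5 = -3 + (((-8 + A)*1)/A)/5 = -3 + ((-8 + A)/A)/5 = -3 + (-8 + A)/(5*A))
a(y) = -184 + y² - 218*y/75 (a(y) = (y² + ((⅖)*(-4 - 7*15)/15)*y) - 184 = (y² + ((⅖)*(1/15)*(-4 - 105))*y) - 184 = (y² + ((⅖)*(1/15)*(-109))*y) - 184 = (y² - 218*y/75) - 184 = -184 + y² - 218*y/75)
√((a(-158) - 198697)/(170514 - 58169) + 196729) = √(((-184 + (-158)² - 218/75*(-158)) - 198697)/(170514 - 58169) + 196729) = √(((-184 + 24964 + 34444/75) - 198697)/112345 + 196729) = √((1892944/75 - 198697)*(1/112345) + 196729) = √(-13009331/75*1/112345 + 196729) = √(-13009331/8425875 + 196729) = √(1657600953544/8425875) = 2*√139667384344425510/1685175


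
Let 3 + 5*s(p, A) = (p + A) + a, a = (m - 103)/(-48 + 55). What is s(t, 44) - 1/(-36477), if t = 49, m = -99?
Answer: 2230313/182385 ≈ 12.229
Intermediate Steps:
a = -202/7 (a = (-99 - 103)/(-48 + 55) = -202/7 ≈ -28.857)
s(p, A) = -223/35 + A/5 + p/5 (s(p, A) = -⅗ + ((p + A) - 202/7)/5 = -⅗ + ((A + p) - 202/7)/5 = -⅗ + (-202/7 + A + p)/5 = -⅗ + (-202/35 + A/5 + p/5) = -223/35 + A/5 + p/5)
s(t, 44) - 1/(-36477) = (-223/35 + (⅕)*44 + (⅕)*49) - 1/(-36477) = (-223/35 + 44/5 + 49/5) - 1*(-1/36477) = 428/35 + 1/36477 = 2230313/182385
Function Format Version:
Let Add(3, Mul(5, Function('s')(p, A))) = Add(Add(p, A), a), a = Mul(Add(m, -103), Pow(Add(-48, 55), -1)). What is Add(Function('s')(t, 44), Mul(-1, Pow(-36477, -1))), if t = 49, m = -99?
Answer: Rational(2230313, 182385) ≈ 12.229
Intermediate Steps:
a = Rational(-202, 7) (a = Mul(Add(-99, -103), Pow(Add(-48, 55), -1)) = Mul(-202, Pow(7, -1)) = Mul(-202, Rational(1, 7)) = Rational(-202, 7) ≈ -28.857)
Function('s')(p, A) = Add(Rational(-223, 35), Mul(Rational(1, 5), A), Mul(Rational(1, 5), p)) (Function('s')(p, A) = Add(Rational(-3, 5), Mul(Rational(1, 5), Add(Add(p, A), Rational(-202, 7)))) = Add(Rational(-3, 5), Mul(Rational(1, 5), Add(Add(A, p), Rational(-202, 7)))) = Add(Rational(-3, 5), Mul(Rational(1, 5), Add(Rational(-202, 7), A, p))) = Add(Rational(-3, 5), Add(Rational(-202, 35), Mul(Rational(1, 5), A), Mul(Rational(1, 5), p))) = Add(Rational(-223, 35), Mul(Rational(1, 5), A), Mul(Rational(1, 5), p)))
Add(Function('s')(t, 44), Mul(-1, Pow(-36477, -1))) = Add(Add(Rational(-223, 35), Mul(Rational(1, 5), 44), Mul(Rational(1, 5), 49)), Mul(-1, Pow(-36477, -1))) = Add(Add(Rational(-223, 35), Rational(44, 5), Rational(49, 5)), Mul(-1, Rational(-1, 36477))) = Add(Rational(428, 35), Rational(1, 36477)) = Rational(2230313, 182385)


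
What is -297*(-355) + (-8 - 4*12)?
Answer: 105379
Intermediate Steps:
-297*(-355) + (-8 - 4*12) = 105435 + (-8 - 48) = 105435 - 56 = 105379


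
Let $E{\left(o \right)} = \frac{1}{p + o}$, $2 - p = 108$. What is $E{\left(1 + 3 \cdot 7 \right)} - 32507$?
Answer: $- \frac{2730589}{84} \approx -32507.0$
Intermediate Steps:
$p = -106$ ($p = 2 - 108 = -106$)
$E{\left(o \right)} = \frac{1}{-106 + o}$
$E{\left(1 + 3 \cdot 7 \right)} - 32507 = \frac{1}{-106 + \left(1 + 3 \cdot 7\right)} - 32507 = \frac{1}{-106 + \left(1 + 21\right)} - 32507 = \frac{1}{-106 + 22} - 32507 = \frac{1}{-84} - 32507 = - \frac{1}{84} - 32507 = - \frac{2730589}{84}$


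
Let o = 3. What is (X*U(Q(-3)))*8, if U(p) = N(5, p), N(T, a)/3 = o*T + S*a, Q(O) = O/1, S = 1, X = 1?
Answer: 288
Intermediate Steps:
Q(O) = O (Q(O) = O*1 = O)
N(T, a) = 3*a + 9*T (N(T, a) = 3*(3*T + 1*a) = 3*(3*T + a) = 3*(a + 3*T) = 3*a + 9*T)
U(p) = 45 + 3*p (U(p) = 3*p + 9*5 = 3*p + 45 = 45 + 3*p)
(X*U(Q(-3)))*8 = (1*(45 + 3*(-3)))*8 = (1*(45 - 9))*8 = (1*36)*8 = 36*8 = 288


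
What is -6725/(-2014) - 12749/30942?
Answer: 45602116/15579297 ≈ 2.9271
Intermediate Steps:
-6725/(-2014) - 12749/30942 = -6725*(-1/2014) - 12749*1/30942 = 6725/2014 - 12749/30942 = 45602116/15579297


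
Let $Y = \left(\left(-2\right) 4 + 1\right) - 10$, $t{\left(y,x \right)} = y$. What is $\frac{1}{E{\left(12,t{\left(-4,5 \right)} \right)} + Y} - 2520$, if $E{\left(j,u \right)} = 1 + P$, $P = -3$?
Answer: $- \frac{47881}{19} \approx -2520.1$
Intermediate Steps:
$E{\left(j,u \right)} = -2$ ($E{\left(j,u \right)} = 1 - 3 = -2$)
$Y = -17$ ($Y = \left(-8 + 1\right) - 10 = -7 - 10 = -17$)
$\frac{1}{E{\left(12,t{\left(-4,5 \right)} \right)} + Y} - 2520 = \frac{1}{-2 - 17} - 2520 = \frac{1}{-19} - 2520 = - \frac{1}{19} - 2520 = - \frac{47881}{19}$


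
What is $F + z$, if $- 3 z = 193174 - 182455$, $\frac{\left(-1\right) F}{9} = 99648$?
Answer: $-900405$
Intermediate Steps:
$F = -896832$ ($F = \left(-9\right) 99648 = -896832$)
$z = -3573$ ($z = - \frac{193174 - 182455}{3} = \left(- \frac{1}{3}\right) 10719 = -3573$)
$F + z = -896832 - 3573 = -900405$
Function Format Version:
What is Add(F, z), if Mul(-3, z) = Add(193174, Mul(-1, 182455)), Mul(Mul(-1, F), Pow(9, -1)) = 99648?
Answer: -900405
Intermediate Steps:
F = -896832 (F = Mul(-9, 99648) = -896832)
z = -3573 (z = Mul(Rational(-1, 3), Add(193174, Mul(-1, 182455))) = Mul(Rational(-1, 3), Add(193174, -182455)) = Mul(Rational(-1, 3), 10719) = -3573)
Add(F, z) = Add(-896832, -3573) = -900405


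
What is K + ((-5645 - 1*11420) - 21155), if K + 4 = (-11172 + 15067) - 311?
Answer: -34640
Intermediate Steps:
K = 3580 (K = -4 + ((-11172 + 15067) - 311) = -4 + (3895 - 311) = -4 + 3584 = 3580)
K + ((-5645 - 1*11420) - 21155) = 3580 + ((-5645 - 1*11420) - 21155) = 3580 + ((-5645 - 11420) - 21155) = 3580 + (-17065 - 21155) = 3580 - 38220 = -34640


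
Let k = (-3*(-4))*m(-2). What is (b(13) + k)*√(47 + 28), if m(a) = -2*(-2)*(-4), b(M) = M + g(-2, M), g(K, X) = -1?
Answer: -900*√3 ≈ -1558.8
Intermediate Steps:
b(M) = -1 + M (b(M) = M - 1 = -1 + M)
m(a) = -16 (m(a) = 4*(-4) = -16)
k = -192 (k = -3*(-4)*(-16) = 12*(-16) = -192)
(b(13) + k)*√(47 + 28) = ((-1 + 13) - 192)*√(47 + 28) = (12 - 192)*√75 = -900*√3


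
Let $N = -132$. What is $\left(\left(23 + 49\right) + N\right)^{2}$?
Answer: $3600$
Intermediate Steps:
$\left(\left(23 + 49\right) + N\right)^{2} = \left(\left(23 + 49\right) - 132\right)^{2} = \left(72 - 132\right)^{2} = \left(-60\right)^{2} = 3600$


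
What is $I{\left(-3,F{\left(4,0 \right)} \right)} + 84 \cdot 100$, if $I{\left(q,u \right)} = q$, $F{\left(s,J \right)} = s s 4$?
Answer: $8397$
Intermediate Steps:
$F{\left(s,J \right)} = 4 s^{2}$ ($F{\left(s,J \right)} = s^{2} \cdot 4 = 4 s^{2}$)
$I{\left(-3,F{\left(4,0 \right)} \right)} + 84 \cdot 100 = -3 + 84 \cdot 100 = -3 + 8400 = 8397$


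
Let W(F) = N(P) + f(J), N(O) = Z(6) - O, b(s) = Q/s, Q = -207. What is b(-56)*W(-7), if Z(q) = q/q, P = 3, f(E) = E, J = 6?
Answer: 207/14 ≈ 14.786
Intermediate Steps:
Z(q) = 1
b(s) = -207/s
N(O) = 1 - O
W(F) = 4 (W(F) = (1 - 1*3) + 6 = (1 - 3) + 6 = -2 + 6 = 4)
b(-56)*W(-7) = -207/(-56)*4 = -207*(-1/56)*4 = (207/56)*4 = 207/14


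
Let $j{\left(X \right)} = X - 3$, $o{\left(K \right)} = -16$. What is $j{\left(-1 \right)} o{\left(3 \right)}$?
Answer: $64$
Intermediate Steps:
$j{\left(X \right)} = -3 + X$
$j{\left(-1 \right)} o{\left(3 \right)} = \left(-3 - 1\right) \left(-16\right) = \left(-4\right) \left(-16\right) = 64$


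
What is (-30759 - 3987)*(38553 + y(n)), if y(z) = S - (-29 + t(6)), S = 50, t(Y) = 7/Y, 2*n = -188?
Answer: -1342266935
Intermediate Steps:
n = -94 (n = (½)*(-188) = -94)
y(z) = 467/6 (y(z) = 50 - (-29 + 7/6) = 50 - 1*(-167/6) = 50 + 167/6 = 467/6)
(-30759 - 3987)*(38553 + y(n)) = (-30759 - 3987)*(38553 + 467/6) = -34746*231785/6 = -1342266935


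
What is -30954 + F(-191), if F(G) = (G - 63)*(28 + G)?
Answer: 10448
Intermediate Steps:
F(G) = (-63 + G)*(28 + G)
-30954 + F(-191) = -30954 + (-1764 + (-191)² - 35*(-191)) = -30954 + (-1764 + 36481 + 6685) = -30954 + 41402 = 10448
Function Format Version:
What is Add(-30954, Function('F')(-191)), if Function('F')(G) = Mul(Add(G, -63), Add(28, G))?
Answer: 10448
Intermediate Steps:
Function('F')(G) = Mul(Add(-63, G), Add(28, G))
Add(-30954, Function('F')(-191)) = Add(-30954, Add(-1764, Pow(-191, 2), Mul(-35, -191))) = Add(-30954, Add(-1764, 36481, 6685)) = Add(-30954, 41402) = 10448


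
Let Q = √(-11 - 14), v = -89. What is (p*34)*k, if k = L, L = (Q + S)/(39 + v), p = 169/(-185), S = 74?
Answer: 5746/125 + 2873*I/925 ≈ 45.968 + 3.1059*I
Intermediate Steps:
Q = 5*I (Q = √(-25) = 5*I ≈ 5.0*I)
p = -169/185 (p = 169*(-1/185) = -169/185 ≈ -0.91351)
L = -37/25 - I/10 (L = (5*I + 74)/(39 - 89) = (74 + 5*I)/(-50) = (74 + 5*I)*(-1/50) = -37/25 - I/10 ≈ -1.48 - 0.1*I)
k = -37/25 - I/10 ≈ -1.48 - 0.1*I
(p*34)*k = (-169/185*34)*(-37/25 - I/10) = -5746*(-37/25 - I/10)/185 = 5746/125 + 2873*I/925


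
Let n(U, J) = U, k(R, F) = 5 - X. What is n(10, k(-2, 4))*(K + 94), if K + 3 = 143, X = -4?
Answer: 2340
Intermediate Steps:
K = 140 (K = -3 + 143 = 140)
k(R, F) = 9 (k(R, F) = 5 - 1*(-4) = 5 + 4 = 9)
n(10, k(-2, 4))*(K + 94) = 10*(140 + 94) = 10*234 = 2340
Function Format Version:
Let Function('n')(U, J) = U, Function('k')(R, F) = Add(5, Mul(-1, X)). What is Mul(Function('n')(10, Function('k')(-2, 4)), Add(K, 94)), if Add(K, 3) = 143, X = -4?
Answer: 2340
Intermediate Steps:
K = 140 (K = Add(-3, 143) = 140)
Function('k')(R, F) = 9 (Function('k')(R, F) = Add(5, Mul(-1, -4)) = Add(5, 4) = 9)
Mul(Function('n')(10, Function('k')(-2, 4)), Add(K, 94)) = Mul(10, Add(140, 94)) = Mul(10, 234) = 2340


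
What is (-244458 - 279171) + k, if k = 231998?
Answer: -291631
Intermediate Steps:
(-244458 - 279171) + k = (-244458 - 279171) + 231998 = -523629 + 231998 = -291631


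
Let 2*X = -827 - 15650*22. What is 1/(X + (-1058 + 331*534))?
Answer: 2/6265 ≈ 0.00031923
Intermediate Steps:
X = -345127/2 (X = (-827 - 15650*22)/2 = (-827 - 1565*220)/2 = (-827 - 344300)/2 = (½)*(-345127) = -345127/2 ≈ -1.7256e+5)
1/(X + (-1058 + 331*534)) = 1/(-345127/2 + (-1058 + 331*534)) = 1/(-345127/2 + (-1058 + 176754)) = 1/(-345127/2 + 175696) = 1/(6265/2) = 2/6265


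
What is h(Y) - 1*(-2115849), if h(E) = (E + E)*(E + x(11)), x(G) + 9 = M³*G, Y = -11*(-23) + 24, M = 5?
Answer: 3026071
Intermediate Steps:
Y = 277 (Y = 253 + 24 = 277)
x(G) = -9 + 125*G (x(G) = -9 + 5³*G = -9 + 125*G)
h(E) = 2*E*(1366 + E) (h(E) = (E + E)*(E + (-9 + 125*11)) = (2*E)*(E + (-9 + 1375)) = (2*E)*(E + 1366) = (2*E)*(1366 + E) = 2*E*(1366 + E))
h(Y) - 1*(-2115849) = 2*277*(1366 + 277) - 1*(-2115849) = 2*277*1643 + 2115849 = 910222 + 2115849 = 3026071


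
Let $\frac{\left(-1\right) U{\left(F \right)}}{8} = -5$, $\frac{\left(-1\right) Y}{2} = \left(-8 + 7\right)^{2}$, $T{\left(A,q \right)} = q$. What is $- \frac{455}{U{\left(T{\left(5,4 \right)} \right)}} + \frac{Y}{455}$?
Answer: $- \frac{41421}{3640} \approx -11.379$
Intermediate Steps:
$Y = -2$ ($Y = - 2 \left(-8 + 7\right)^{2} = - 2 \left(-1\right)^{2} = \left(-2\right) 1 = -2$)
$U{\left(F \right)} = 40$ ($U{\left(F \right)} = \left(-8\right) \left(-5\right) = 40$)
$- \frac{455}{U{\left(T{\left(5,4 \right)} \right)}} + \frac{Y}{455} = - \frac{455}{40} - \frac{2}{455} = \left(-455\right) \frac{1}{40} - \frac{2}{455} = - \frac{91}{8} - \frac{2}{455} = - \frac{41421}{3640}$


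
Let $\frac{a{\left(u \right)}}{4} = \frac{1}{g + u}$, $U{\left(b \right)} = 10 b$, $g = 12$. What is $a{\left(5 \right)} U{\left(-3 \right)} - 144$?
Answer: $- \frac{2568}{17} \approx -151.06$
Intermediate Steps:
$a{\left(u \right)} = \frac{4}{12 + u}$
$a{\left(5 \right)} U{\left(-3 \right)} - 144 = \frac{4}{12 + 5} \cdot 10 \left(-3\right) - 144 = \frac{4}{17} \left(-30\right) - 144 = - \frac{120}{17} - 144 = - \frac{2568}{17}$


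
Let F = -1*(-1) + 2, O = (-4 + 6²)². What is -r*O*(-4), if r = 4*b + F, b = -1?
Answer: -4096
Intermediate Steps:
O = 1024 (O = (-4 + 36)² = 32² = 1024)
F = 3 (F = 1 + 2 = 3)
r = -1 (r = 4*(-1) + 3 = -4 + 3 = -1)
-r*O*(-4) = -(-1)*1024*(-4) = -(-1)*(-4096) = -1*4096 = -4096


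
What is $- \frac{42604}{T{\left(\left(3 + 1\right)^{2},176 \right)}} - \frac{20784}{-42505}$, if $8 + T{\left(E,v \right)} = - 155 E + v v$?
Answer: $- \frac{304697107}{302720610} \approx -1.0065$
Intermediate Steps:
$T{\left(E,v \right)} = -8 + v^{2} - 155 E$ ($T{\left(E,v \right)} = -8 - \left(155 E - v v\right) = -8 - \left(- v^{2} + 155 E\right) = -8 + v^{2} - 155 E$)
$- \frac{42604}{T{\left(\left(3 + 1\right)^{2},176 \right)}} - \frac{20784}{-42505} = - \frac{42604}{-8 + 176^{2} - 155 \left(3 + 1\right)^{2}} - \frac{20784}{-42505} = - \frac{42604}{-8 + 30976 - 155 \cdot 4^{2}} - - \frac{20784}{42505} = - \frac{42604}{-8 + 30976 - 2480} + \frac{20784}{42505} = - \frac{42604}{28488} + \frac{20784}{42505} = \left(-42604\right) \frac{1}{28488} + \frac{20784}{42505} = - \frac{10651}{7122} + \frac{20784}{42505} = - \frac{304697107}{302720610}$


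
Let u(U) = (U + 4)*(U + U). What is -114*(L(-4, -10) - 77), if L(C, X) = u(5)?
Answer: -1482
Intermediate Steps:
u(U) = 2*U*(4 + U) (u(U) = (4 + U)*(2*U) = 2*U*(4 + U))
L(C, X) = 90 (L(C, X) = 2*5*(4 + 5) = 2*5*9 = 90)
-114*(L(-4, -10) - 77) = -114*(90 - 77) = -114*13 = -1482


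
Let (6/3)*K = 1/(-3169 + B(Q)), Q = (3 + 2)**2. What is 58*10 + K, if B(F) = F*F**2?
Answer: 14448961/24912 ≈ 580.00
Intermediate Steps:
Q = 25 (Q = 5**2 = 25)
B(F) = F**3
K = 1/24912 (K = 1/(2*(-3169 + 25**3)) = 1/(2*(-3169 + 15625)) = (1/2)/12456 = (1/2)*(1/12456) = 1/24912 ≈ 4.0141e-5)
58*10 + K = 58*10 + 1/24912 = 580 + 1/24912 = 14448961/24912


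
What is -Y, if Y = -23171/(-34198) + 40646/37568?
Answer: -565125009/321187616 ≈ -1.7595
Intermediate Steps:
Y = 565125009/321187616 (Y = -23171*(-1/34198) + 40646*(1/37568) = 23171/34198 + 20323/18784 = 565125009/321187616 ≈ 1.7595)
-Y = -1*565125009/321187616 = -565125009/321187616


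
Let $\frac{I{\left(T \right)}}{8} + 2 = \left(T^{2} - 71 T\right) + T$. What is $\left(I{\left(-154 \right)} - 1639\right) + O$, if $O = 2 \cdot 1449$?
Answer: $277211$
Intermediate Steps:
$I{\left(T \right)} = -16 - 560 T + 8 T^{2}$ ($I{\left(T \right)} = -16 + 8 \left(\left(T^{2} - 71 T\right) + T\right) = -16 + 8 \left(T^{2} - 70 T\right) = -16 + \left(- 560 T + 8 T^{2}\right) = -16 - 560 T + 8 T^{2}$)
$O = 2898$
$\left(I{\left(-154 \right)} - 1639\right) + O = \left(\left(-16 - -86240 + 8 \left(-154\right)^{2}\right) - 1639\right) + 2898 = \left(\left(-16 + 86240 + 8 \cdot 23716\right) - 1639\right) + 2898 = \left(\left(-16 + 86240 + 189728\right) - 1639\right) + 2898 = \left(275952 - 1639\right) + 2898 = 274313 + 2898 = 277211$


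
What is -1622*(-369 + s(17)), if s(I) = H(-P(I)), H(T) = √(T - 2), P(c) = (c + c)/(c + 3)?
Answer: 598518 - 811*I*√370/5 ≈ 5.9852e+5 - 3120.0*I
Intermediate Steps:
P(c) = 2*c/(3 + c) (P(c) = (2*c)/(3 + c) = 2*c/(3 + c))
H(T) = √(-2 + T)
s(I) = √(-2 - 2*I/(3 + I))
-1622*(-369 + s(17)) = -1622*(-369 + √2*√((-3 - 2*17)/(3 + 17))) = -1622*(-369 + √2*√((-3 - 34)/20)) = -1622*(-369 + √2*√((1/20)*(-37))) = -1622*(-369 + √2*√(-37/20)) = -1622*(-369 + √2*(I*√185/10)) = -1622*(-369 + I*√370/10) = 598518 - 811*I*√370/5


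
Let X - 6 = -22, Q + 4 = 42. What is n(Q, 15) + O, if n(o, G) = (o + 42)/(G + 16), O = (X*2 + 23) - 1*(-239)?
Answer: 7210/31 ≈ 232.58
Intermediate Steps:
Q = 38 (Q = -4 + 42 = 38)
X = -16 (X = 6 - 22 = -16)
O = 230 (O = (-16*2 + 23) - 1*(-239) = (-32 + 23) + 239 = -9 + 239 = 230)
n(o, G) = (42 + o)/(16 + G)
n(Q, 15) + O = (42 + 38)/(16 + 15) + 230 = 80/31 + 230 = 7210/31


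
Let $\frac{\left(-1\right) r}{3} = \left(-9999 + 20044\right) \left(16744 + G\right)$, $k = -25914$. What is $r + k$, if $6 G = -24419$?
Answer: $- \frac{763923853}{2} \approx -3.8196 \cdot 10^{8}$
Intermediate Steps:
$G = - \frac{24419}{6}$ ($G = \frac{1}{6} \left(-24419\right) = - \frac{24419}{6} \approx -4069.8$)
$r = - \frac{763872025}{2}$ ($r = - 3 \left(-9999 + 20044\right) \left(16744 - \frac{24419}{6}\right) = - 3 \cdot 10045 \cdot \frac{76045}{6} = \left(-3\right) \frac{763872025}{6} = - \frac{763872025}{2} \approx -3.8194 \cdot 10^{8}$)
$r + k = - \frac{763872025}{2} - 25914 = - \frac{763923853}{2}$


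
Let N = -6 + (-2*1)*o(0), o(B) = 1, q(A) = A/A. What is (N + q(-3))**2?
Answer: 49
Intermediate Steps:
q(A) = 1
N = -8 (N = -6 - 2*1*1 = -6 - 2*1 = -6 - 2 = -8)
(N + q(-3))**2 = (-8 + 1)**2 = (-7)**2 = 49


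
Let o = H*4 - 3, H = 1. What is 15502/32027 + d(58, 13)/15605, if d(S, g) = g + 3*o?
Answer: 242421142/499781335 ≈ 0.48505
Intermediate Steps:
o = 1 (o = 1*4 - 3 = 4 - 3 = 1)
d(S, g) = 3 + g (d(S, g) = g + 3*1 = g + 3 = 3 + g)
15502/32027 + d(58, 13)/15605 = 15502/32027 + (3 + 13)/15605 = 15502*(1/32027) + 16*(1/15605) = 15502/32027 + 16/15605 = 242421142/499781335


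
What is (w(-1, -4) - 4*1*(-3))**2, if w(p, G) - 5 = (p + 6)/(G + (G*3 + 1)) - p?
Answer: 2809/9 ≈ 312.11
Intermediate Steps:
w(p, G) = 5 - p + (6 + p)/(1 + 4*G) (w(p, G) = 5 + ((p + 6)/(G + (G*3 + 1)) - p) = 5 + ((6 + p)/(G + (3*G + 1)) - p) = 5 + ((6 + p)/(G + (1 + 3*G)) - p) = 5 + ((6 + p)/(1 + 4*G) - p) = 5 + (-p + (6 + p)/(1 + 4*G)) = 5 - p + (6 + p)/(1 + 4*G))
(w(-1, -4) - 4*1*(-3))**2 = ((11 + 20*(-4) - 4*(-4)*(-1))/(1 + 4*(-4)) - 4*1*(-3))**2 = ((11 - 80 - 16)/(1 - 16) - 4*(-3))**2 = (-85/(-15) + 12)**2 = (-1/15*(-85) + 12)**2 = (17/3 + 12)**2 = (53/3)**2 = 2809/9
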